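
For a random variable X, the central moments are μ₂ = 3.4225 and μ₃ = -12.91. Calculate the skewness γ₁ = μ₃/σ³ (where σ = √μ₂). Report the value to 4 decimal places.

-2.0390

σ = √μ₂ = √3.4225 = 1.85000
σ³ = μ₂^(3/2) = 6.33163
γ₁ = μ₃/σ³ = -12.91 / 6.33163 ≈ -2.0390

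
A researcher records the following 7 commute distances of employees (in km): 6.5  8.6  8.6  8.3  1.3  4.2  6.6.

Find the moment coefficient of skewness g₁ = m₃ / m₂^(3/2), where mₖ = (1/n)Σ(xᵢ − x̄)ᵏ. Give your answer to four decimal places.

x̄ = (6.5 + 8.6 + 8.6 + 8.3 + 1.3 + 4.2 + 6.6) / 7 = 6.3000
deviations (xᵢ − x̄): 0.2000, 2.3000, 2.3000, 2.0000, -5.0000, -2.1000, 0.3000
Σ(xᵢ − x̄)² = 44.1200 ⇒ m₂ = 44.1200/7 = 6.30286
Σ(xᵢ − x̄)³ = -101.8920 ⇒ m₃ = -101.8920/7 = -14.55600
m₂^(3/2) = 6.30286^(1.5) = 15.82363
g₁ = m₃ / m₂^(3/2) = -14.55600 / 15.82363 ≈ -0.9199

-0.9199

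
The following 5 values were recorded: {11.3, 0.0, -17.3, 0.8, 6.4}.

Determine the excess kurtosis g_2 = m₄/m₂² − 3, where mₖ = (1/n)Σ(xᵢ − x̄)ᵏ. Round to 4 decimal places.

x̄ = 0.2400
Σ(xᵢ − x̄)² = 468.2920 ⇒ m₂ = 93.65840
Σ(xᵢ − x̄)⁴ = 111052.5403 ⇒ m₄ = 22210.50806
m₂² = 8771.89589
g_2 = m₄/m₂² − 3 = 2.53201 − 3 ≈ -0.4680

-0.4680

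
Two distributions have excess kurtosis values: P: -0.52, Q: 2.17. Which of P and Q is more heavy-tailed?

Higher excess kurtosis ⇒ heavier tails relative to the normal distribution.
-0.52 vs 2.17: the larger is 2.17, so Q has heavier tails. (Q is leptokurtic — heavier-than-normal tails; the other is platykurtic.)

Q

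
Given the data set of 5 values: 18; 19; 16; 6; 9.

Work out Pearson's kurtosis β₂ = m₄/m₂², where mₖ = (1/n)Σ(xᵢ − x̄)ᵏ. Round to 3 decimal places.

1.421

x̄ = 13.6000
Σ(xᵢ − x̄)² = 133.2000 ⇒ m₂ = 26.64000
Σ(xᵢ − x̄)⁴ = 5042.2560 ⇒ m₄ = 1008.45120
m₂² = 709.68960
β₂ = m₄/m₂² = 1008.45120 / 709.68960 ≈ 1.421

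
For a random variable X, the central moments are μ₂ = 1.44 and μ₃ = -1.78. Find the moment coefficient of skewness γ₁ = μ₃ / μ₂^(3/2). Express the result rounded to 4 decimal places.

-1.0301

σ = √μ₂ = √1.44 = 1.20000
σ³ = μ₂^(3/2) = 1.72800
γ₁ = μ₃/σ³ = -1.78 / 1.72800 ≈ -1.0301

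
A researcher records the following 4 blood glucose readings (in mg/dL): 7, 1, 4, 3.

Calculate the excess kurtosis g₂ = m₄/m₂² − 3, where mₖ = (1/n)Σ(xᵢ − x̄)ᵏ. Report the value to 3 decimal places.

-1.076

x̄ = 3.7500
Σ(xᵢ − x̄)² = 18.7500 ⇒ m₂ = 4.68750
Σ(xᵢ − x̄)⁴ = 169.0781 ⇒ m₄ = 42.26953
m₂² = 21.97266
g₂ = m₄/m₂² − 3 = 1.92373 − 3 ≈ -1.076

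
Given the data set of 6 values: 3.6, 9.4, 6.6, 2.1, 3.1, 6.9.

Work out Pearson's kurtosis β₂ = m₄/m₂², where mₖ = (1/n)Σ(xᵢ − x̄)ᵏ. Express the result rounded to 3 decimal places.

x̄ = 5.2833
Σ(xᵢ − x̄)² = 39.0283 ⇒ m₂ = 6.50472
Σ(xᵢ − x̄)⁴ = 430.4785 ⇒ m₄ = 71.74641
m₂² = 42.31141
β₂ = m₄/m₂² = 71.74641 / 42.31141 ≈ 1.696

1.696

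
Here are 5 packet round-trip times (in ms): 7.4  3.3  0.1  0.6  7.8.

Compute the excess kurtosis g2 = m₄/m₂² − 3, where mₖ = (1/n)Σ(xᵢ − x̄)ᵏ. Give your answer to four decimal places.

x̄ = 3.8400
Σ(xᵢ − x̄)² = 53.1320 ⇒ m₂ = 10.62640
Σ(xᵢ − x̄)⁴ = 712.4703 ⇒ m₄ = 142.49406
m₂² = 112.92038
g2 = m₄/m₂² − 3 = 1.26190 − 3 ≈ -1.7381

-1.7381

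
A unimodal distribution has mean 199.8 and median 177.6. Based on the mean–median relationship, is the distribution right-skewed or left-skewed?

mean − median = 199.8 − 177.6 = 22.2
mean > median ⇒ the longer tail is on the right ⇒ right-skewed (positively skewed).

right-skewed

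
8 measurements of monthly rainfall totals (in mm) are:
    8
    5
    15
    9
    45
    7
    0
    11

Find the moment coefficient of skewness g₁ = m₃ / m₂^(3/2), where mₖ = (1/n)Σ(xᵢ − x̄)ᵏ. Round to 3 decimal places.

x̄ = (8 + 5 + 15 + 9 + 45 + 7 + 0 + 11) / 8 = 12.5000
deviations (xᵢ − x̄): -4.5000, -7.5000, 2.5000, -3.5000, 32.5000, -5.5000, -12.5000, -1.5000
Σ(xᵢ − x̄)² = 1340.0000 ⇒ m₂ = 1340.0000/8 = 167.50000
Σ(xᵢ − x̄)³ = 31665.0000 ⇒ m₃ = 31665.0000/8 = 3958.12500
m₂^(3/2) = 167.50000^(1.5) = 2167.81500
g₁ = m₃ / m₂^(3/2) = 3958.12500 / 2167.81500 ≈ 1.826

1.826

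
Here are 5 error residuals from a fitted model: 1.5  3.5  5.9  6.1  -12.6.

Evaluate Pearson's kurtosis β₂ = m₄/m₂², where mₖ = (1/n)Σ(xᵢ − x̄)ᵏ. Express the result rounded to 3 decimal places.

x̄ = 0.8800
Σ(xᵢ − x̄)² = 241.4080 ⇒ m₂ = 48.28160
Σ(xᵢ − x̄)⁴ = 34443.4727 ⇒ m₄ = 6888.69454
m₂² = 2331.11290
β₂ = m₄/m₂² = 6888.69454 / 2331.11290 ≈ 2.955

2.955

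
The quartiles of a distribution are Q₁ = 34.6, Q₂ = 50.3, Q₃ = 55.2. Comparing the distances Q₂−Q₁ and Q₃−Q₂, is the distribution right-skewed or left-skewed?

left-skewed

Q₂ − Q₁ = 15.7;  Q₃ − Q₂ = 4.9
Q₂ − Q₁ > Q₃ − Q₂ ⇒ the lower half is more spread out ⇒ left-skewed.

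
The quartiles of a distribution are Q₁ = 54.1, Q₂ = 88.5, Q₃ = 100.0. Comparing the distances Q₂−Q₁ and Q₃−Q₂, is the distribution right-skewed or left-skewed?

left-skewed

Q₂ − Q₁ = 34.4;  Q₃ − Q₂ = 11.5
Q₂ − Q₁ > Q₃ − Q₂ ⇒ the lower half is more spread out ⇒ left-skewed.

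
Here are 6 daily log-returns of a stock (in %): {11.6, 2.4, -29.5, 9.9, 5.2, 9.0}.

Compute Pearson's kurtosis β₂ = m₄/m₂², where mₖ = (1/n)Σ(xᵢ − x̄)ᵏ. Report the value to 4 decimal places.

x̄ = 1.4333
Σ(xᵢ − x̄)² = 1204.2933 ⇒ m₂ = 200.71556
Σ(xᵢ − x̄)⁴ = 934904.7398 ⇒ m₄ = 155817.45663
m₂² = 40286.73424
β₂ = m₄/m₂² = 155817.45663 / 40286.73424 ≈ 3.8677

3.8677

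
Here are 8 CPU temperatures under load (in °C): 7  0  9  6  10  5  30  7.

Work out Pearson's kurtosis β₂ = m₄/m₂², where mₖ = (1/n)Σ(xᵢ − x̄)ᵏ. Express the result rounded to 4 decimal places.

x̄ = 9.2500
Σ(xᵢ − x̄)² = 555.5000 ⇒ m₂ = 69.43750
Σ(xᵢ − x̄)⁴ = 193194.4063 ⇒ m₄ = 24149.30078
m₂² = 4821.56641
β₂ = m₄/m₂² = 24149.30078 / 4821.56641 ≈ 5.0086

5.0086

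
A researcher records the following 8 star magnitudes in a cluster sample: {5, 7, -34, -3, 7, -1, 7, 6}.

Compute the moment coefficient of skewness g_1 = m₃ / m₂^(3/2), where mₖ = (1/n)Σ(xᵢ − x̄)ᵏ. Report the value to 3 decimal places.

x̄ = (5 + 7 - 34 - 3 + 7 - 1 + 7 + 6) / 8 = -0.7500
deviations (xᵢ − x̄): 5.7500, 7.7500, -33.2500, -2.2500, 7.7500, -0.2500, 7.7500, 6.7500
Σ(xᵢ − x̄)² = 1369.5000 ⇒ m₂ = 1369.5000/8 = 171.18750
Σ(xᵢ − x̄)³ = -34877.2500 ⇒ m₃ = -34877.2500/8 = -4359.65625
m₂^(3/2) = 171.18750^(1.5) = 2239.79399
g_1 = m₃ / m₂^(3/2) = -4359.65625 / 2239.79399 ≈ -1.946

-1.946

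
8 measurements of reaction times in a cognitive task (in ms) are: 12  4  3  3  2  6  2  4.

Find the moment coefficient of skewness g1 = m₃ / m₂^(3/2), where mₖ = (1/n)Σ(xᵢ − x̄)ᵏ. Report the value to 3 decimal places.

1.652

x̄ = (12 + 4 + 3 + 3 + 2 + 6 + 2 + 4) / 8 = 4.5000
deviations (xᵢ − x̄): 7.5000, -0.5000, -1.5000, -1.5000, -2.5000, 1.5000, -2.5000, -0.5000
Σ(xᵢ − x̄)² = 76.0000 ⇒ m₂ = 76.0000/8 = 9.50000
Σ(xᵢ − x̄)³ = 387.0000 ⇒ m₃ = 387.0000/8 = 48.37500
m₂^(3/2) = 9.50000^(1.5) = 29.28097
g1 = m₃ / m₂^(3/2) = 48.37500 / 29.28097 ≈ 1.652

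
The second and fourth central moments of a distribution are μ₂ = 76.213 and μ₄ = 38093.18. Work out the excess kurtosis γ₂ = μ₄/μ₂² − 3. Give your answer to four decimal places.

μ₂² = 76.213² = 5808.42137
μ₄/μ₂² = 38093.18 / 5808.42137 = 6.55827
γ₂ = 6.55827 − 3 ≈ 3.5583

3.5583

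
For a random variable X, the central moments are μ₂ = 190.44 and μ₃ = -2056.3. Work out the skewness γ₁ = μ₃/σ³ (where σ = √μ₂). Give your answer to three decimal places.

-0.782

σ = √μ₂ = √190.44 = 13.80000
σ³ = μ₂^(3/2) = 2628.07200
γ₁ = μ₃/σ³ = -2056.3 / 2628.07200 ≈ -0.782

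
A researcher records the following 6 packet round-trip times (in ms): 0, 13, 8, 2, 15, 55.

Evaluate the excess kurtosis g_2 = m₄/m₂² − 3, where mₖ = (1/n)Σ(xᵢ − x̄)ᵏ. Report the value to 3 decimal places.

0.626

x̄ = 15.5000
Σ(xᵢ − x̄)² = 2045.5000 ⇒ m₂ = 340.91667
Σ(xᵢ − x̄)⁴ = 2528518.3750 ⇒ m₄ = 421419.72917
m₂² = 116224.17361
g_2 = m₄/m₂² − 3 = 3.62592 − 3 ≈ 0.626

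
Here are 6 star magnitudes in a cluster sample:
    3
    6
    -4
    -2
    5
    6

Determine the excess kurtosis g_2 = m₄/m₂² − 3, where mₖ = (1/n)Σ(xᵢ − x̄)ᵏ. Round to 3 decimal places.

-1.365

x̄ = 2.3333
Σ(xᵢ − x̄)² = 93.3333 ⇒ m₂ = 15.55556
Σ(xᵢ − x̄)⁴ = 2373.7778 ⇒ m₄ = 395.62963
m₂² = 241.97531
g_2 = m₄/m₂² − 3 = 1.63500 − 3 ≈ -1.365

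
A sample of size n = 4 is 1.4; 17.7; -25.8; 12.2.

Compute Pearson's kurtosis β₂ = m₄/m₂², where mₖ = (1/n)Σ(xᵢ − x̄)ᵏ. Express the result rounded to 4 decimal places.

x̄ = 1.3750
Σ(xᵢ − x̄)² = 1122.1675 ⇒ m₂ = 280.54188
Σ(xᵢ − x̄)⁴ = 630110.1805 ⇒ m₄ = 157527.54513
m₂² = 78703.74363
β₂ = m₄/m₂² = 157527.54513 / 78703.74363 ≈ 2.0015

2.0015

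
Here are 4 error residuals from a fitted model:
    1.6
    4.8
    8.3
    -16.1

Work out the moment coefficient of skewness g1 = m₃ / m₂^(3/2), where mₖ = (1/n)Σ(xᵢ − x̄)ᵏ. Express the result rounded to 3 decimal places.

-0.939

x̄ = (1.6 + 4.8 + 8.3 - 16.1) / 4 = -0.3500
deviations (xᵢ − x̄): 1.9500, 5.1500, 8.6500, -15.7500
Σ(xᵢ − x̄)² = 353.2100 ⇒ m₂ = 353.2100/4 = 88.30250
Σ(xᵢ − x̄)³ = -3115.7640 ⇒ m₃ = -3115.7640/4 = -778.94100
m₂^(3/2) = 88.30250^(1.5) = 829.77338
g1 = m₃ / m₂^(3/2) = -778.94100 / 829.77338 ≈ -0.939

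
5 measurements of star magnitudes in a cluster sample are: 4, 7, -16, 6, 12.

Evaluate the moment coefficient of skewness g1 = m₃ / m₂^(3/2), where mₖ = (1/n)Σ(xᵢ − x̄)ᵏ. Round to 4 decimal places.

x̄ = (4 + 7 - 16 + 6 + 12) / 5 = 2.6000
deviations (xᵢ − x̄): 1.4000, 4.4000, -18.6000, 3.4000, 9.4000
Σ(xᵢ − x̄)² = 467.2000 ⇒ m₂ = 467.2000/5 = 93.44000
Σ(xᵢ − x̄)³ = -5477.0400 ⇒ m₃ = -5477.0400/5 = -1095.40800
m₂^(3/2) = 93.44000^(1.5) = 903.23185
g1 = m₃ / m₂^(3/2) = -1095.40800 / 903.23185 ≈ -1.2128

-1.2128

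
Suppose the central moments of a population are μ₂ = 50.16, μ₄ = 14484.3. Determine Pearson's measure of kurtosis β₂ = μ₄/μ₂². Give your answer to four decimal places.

5.7568

μ₂² = 50.16² = 2516.02560
μ₄/μ₂² = 14484.3 / 2516.02560 = 5.75682
β₂ ≈ 5.7568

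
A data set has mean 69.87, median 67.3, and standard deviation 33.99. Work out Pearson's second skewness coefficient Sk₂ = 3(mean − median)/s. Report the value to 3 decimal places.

Sk₂ = 3(69.87 − 67.3) / 33.99 = 3 × 2.5700 / 33.99
    = 7.7100 / 33.99 ≈ 0.227

0.227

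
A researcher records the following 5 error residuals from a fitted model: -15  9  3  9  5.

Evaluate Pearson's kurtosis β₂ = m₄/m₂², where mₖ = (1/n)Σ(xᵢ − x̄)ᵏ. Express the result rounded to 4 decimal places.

x̄ = 2.2000
Σ(xᵢ − x̄)² = 396.8000 ⇒ m₂ = 79.36000
Σ(xᵢ − x̄)⁴ = 91859.4560 ⇒ m₄ = 18371.89120
m₂² = 6298.00960
β₂ = m₄/m₂² = 18371.89120 / 6298.00960 ≈ 2.9171

2.9171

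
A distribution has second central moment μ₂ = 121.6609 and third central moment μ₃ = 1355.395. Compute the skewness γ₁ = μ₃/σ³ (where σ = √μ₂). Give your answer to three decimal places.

1.010

σ = √μ₂ = √121.6609 = 11.03000
σ³ = μ₂^(3/2) = 1341.91973
γ₁ = μ₃/σ³ = 1355.395 / 1341.91973 ≈ 1.010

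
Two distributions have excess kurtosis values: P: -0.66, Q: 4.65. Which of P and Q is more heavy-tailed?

Q

Higher excess kurtosis ⇒ heavier tails relative to the normal distribution.
-0.66 vs 4.65: the larger is 4.65, so Q has heavier tails. (Q is leptokurtic — heavier-than-normal tails; the other is platykurtic.)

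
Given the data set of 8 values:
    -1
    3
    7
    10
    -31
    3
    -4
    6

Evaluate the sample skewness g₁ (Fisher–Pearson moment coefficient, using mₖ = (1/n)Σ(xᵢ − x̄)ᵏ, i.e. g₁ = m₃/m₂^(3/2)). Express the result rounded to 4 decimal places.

x̄ = (-1 + 3 + 7 + 10 - 31 + 3 - 4 + 6) / 8 = -0.8750
deviations (xᵢ − x̄): -0.1250, 3.8750, 7.8750, 10.8750, -30.1250, 3.8750, -3.1250, 6.8750
Σ(xᵢ − x̄)² = 1174.8750 ⇒ m₂ = 1174.8750/8 = 146.85938
Σ(xᵢ − x̄)³ = -25153.5938 ⇒ m₃ = -25153.5938/8 = -3144.19922
m₂^(3/2) = 146.85938^(1.5) = 1779.72341
g₁ = m₃ / m₂^(3/2) = -3144.19922 / 1779.72341 ≈ -1.7667

-1.7667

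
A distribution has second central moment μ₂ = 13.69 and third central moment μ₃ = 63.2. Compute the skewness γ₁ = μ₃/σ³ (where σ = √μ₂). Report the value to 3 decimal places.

1.248

σ = √μ₂ = √13.69 = 3.70000
σ³ = μ₂^(3/2) = 50.65300
γ₁ = μ₃/σ³ = 63.2 / 50.65300 ≈ 1.248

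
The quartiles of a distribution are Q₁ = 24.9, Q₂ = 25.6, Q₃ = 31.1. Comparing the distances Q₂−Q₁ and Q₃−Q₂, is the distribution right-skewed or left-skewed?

right-skewed

Q₂ − Q₁ = 0.7;  Q₃ − Q₂ = 5.5
Q₃ − Q₂ > Q₂ − Q₁ ⇒ the upper half is more spread out ⇒ right-skewed.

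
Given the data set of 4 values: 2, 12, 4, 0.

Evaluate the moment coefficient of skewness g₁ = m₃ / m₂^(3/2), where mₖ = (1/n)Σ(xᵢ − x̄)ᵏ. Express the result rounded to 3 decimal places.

0.833

x̄ = (2 + 12 + 4 + 0) / 4 = 4.5000
deviations (xᵢ − x̄): -2.5000, 7.5000, -0.5000, -4.5000
Σ(xᵢ − x̄)² = 83.0000 ⇒ m₂ = 83.0000/4 = 20.75000
Σ(xᵢ − x̄)³ = 315.0000 ⇒ m₃ = 315.0000/4 = 78.75000
m₂^(3/2) = 20.75000^(1.5) = 94.52075
g₁ = m₃ / m₂^(3/2) = 78.75000 / 94.52075 ≈ 0.833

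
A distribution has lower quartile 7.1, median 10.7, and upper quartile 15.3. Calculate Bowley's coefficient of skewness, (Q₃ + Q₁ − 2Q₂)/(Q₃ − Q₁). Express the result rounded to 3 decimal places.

numerator: Q₃ + Q₁ − 2Q₂ = 15.3 + 7.1 − 2×10.7 = 1.0000
denominator: Q₃ − Q₁ = 15.3 − 7.1 = 8.2000
Bowley skewness = 1.0000 / 8.2000 ≈ 0.122

0.122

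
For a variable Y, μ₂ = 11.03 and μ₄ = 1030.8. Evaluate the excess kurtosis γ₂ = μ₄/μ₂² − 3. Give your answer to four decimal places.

μ₂² = 11.03² = 121.66090
μ₄/μ₂² = 1030.8 / 121.66090 = 8.47273
γ₂ = 8.47273 − 3 ≈ 5.4727

5.4727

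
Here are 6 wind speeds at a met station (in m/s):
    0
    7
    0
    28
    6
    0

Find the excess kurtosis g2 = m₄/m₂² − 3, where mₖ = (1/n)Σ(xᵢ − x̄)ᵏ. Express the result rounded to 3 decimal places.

0.587

x̄ = 6.8333
Σ(xᵢ − x̄)² = 588.8333 ⇒ m₂ = 98.13889
Σ(xᵢ − x̄)⁴ = 207270.4861 ⇒ m₄ = 34545.08102
m₂² = 9631.24151
g2 = m₄/m₂² − 3 = 3.58677 − 3 ≈ 0.587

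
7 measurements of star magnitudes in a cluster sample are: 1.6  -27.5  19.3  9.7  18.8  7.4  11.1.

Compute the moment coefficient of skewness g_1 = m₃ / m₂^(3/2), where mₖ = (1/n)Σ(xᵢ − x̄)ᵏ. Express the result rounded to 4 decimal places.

x̄ = (1.6 - 27.5 + 19.3 + 9.7 + 18.8 + 7.4 + 11.1) / 7 = 5.7714
deviations (xᵢ − x̄): -4.1714, -33.2714, 13.5286, 3.9286, 13.0286, 1.6286, 5.3286
Σ(xᵢ − x̄)² = 1523.6343 ⇒ m₂ = 1523.6343/7 = 217.66204
Σ(xᵢ − x̄)³ = -31999.8606 ⇒ m₃ = -31999.8606/7 = -4571.40866
m₂^(3/2) = 217.66204^(1.5) = 3211.24947
g_1 = m₃ / m₂^(3/2) = -4571.40866 / 3211.24947 ≈ -1.4236

-1.4236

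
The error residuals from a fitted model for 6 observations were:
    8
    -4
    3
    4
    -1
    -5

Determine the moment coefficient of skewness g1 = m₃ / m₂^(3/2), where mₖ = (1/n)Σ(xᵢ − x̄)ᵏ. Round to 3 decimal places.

0.159

x̄ = (8 - 4 + 3 + 4 - 1 - 5) / 6 = 0.8333
deviations (xᵢ − x̄): 7.1667, -4.8333, 2.1667, 3.1667, -1.8333, -5.8333
Σ(xᵢ − x̄)² = 126.8333 ⇒ m₂ = 126.8333/6 = 21.13889
Σ(xᵢ − x̄)³ = 92.4444 ⇒ m₃ = 92.4444/6 = 15.40741
m₂^(3/2) = 21.13889^(1.5) = 97.19037
g1 = m₃ / m₂^(3/2) = 15.40741 / 97.19037 ≈ 0.159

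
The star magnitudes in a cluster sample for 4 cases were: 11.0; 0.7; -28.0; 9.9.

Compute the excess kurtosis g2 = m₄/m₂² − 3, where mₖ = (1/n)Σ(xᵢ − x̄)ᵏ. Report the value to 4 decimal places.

-0.8573

x̄ = -1.6000
Σ(xᵢ − x̄)² = 993.2600 ⇒ m₂ = 248.31500
Σ(xᵢ − x̄)⁴ = 528476.0258 ⇒ m₄ = 132119.00645
m₂² = 61660.33922
g2 = m₄/m₂² − 3 = 2.14269 − 3 ≈ -0.8573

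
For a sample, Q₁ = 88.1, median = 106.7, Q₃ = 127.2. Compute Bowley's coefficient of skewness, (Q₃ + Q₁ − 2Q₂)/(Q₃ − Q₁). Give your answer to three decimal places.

0.049

numerator: Q₃ + Q₁ − 2Q₂ = 127.2 + 88.1 − 2×106.7 = 1.9000
denominator: Q₃ − Q₁ = 127.2 − 88.1 = 39.1000
Bowley skewness = 1.9000 / 39.1000 ≈ 0.049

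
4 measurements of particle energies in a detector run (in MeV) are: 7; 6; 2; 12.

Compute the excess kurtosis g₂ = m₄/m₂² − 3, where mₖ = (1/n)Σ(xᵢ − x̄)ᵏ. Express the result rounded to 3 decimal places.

x̄ = 6.7500
Σ(xᵢ − x̄)² = 50.7500 ⇒ m₂ = 12.68750
Σ(xᵢ − x̄)⁴ = 1269.0781 ⇒ m₄ = 317.26953
m₂² = 160.97266
g₂ = m₄/m₂² − 3 = 1.97095 − 3 ≈ -1.029

-1.029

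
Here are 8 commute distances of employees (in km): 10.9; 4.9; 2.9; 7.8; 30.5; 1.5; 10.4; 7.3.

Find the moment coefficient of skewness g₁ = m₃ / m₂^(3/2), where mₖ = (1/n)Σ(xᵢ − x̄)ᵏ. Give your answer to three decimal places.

1.681

x̄ = (10.9 + 4.9 + 2.9 + 7.8 + 30.5 + 1.5 + 10.4 + 7.3) / 8 = 9.5250
deviations (xᵢ − x̄): 1.3750, -4.6250, -6.6250, -1.7250, 20.9750, -8.0250, 0.8750, -2.2250
Σ(xᵢ − x̄)² = 580.2150 ⇒ m₂ = 580.2150/8 = 72.52688
Σ(xᵢ − x̄)³ = 8308.5638 ⇒ m₃ = 8308.5638/8 = 1038.57047
m₂^(3/2) = 72.52688^(1.5) = 617.65854
g₁ = m₃ / m₂^(3/2) = 1038.57047 / 617.65854 ≈ 1.681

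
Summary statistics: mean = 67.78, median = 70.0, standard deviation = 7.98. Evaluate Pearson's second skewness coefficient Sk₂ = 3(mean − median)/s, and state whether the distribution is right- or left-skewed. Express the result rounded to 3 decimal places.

Sk₂ = 3(67.78 − 70.0) / 7.98 = 3 × -2.2200 / 7.98
    = -6.6600 / 7.98 ≈ -0.835
Sk₂ < 0 ⇒ mean < median ⇒ left-skewed (negative skew).

-0.835, left-skewed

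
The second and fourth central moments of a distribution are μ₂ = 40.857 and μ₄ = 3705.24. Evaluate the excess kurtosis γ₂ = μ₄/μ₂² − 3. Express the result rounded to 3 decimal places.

μ₂² = 40.857² = 1669.29445
μ₄/μ₂² = 3705.24 / 1669.29445 = 2.21964
γ₂ = 2.21964 − 3 ≈ -0.780

-0.780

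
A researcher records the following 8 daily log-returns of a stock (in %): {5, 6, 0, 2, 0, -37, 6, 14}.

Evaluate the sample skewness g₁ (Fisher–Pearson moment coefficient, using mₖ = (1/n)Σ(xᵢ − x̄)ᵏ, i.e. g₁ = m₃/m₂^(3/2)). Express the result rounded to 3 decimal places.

x̄ = (5 + 6 + 0 + 2 + 0 - 37 + 6 + 14) / 8 = -0.5000
deviations (xᵢ − x̄): 5.5000, 6.5000, 0.5000, 2.5000, 0.5000, -36.5000, 6.5000, 14.5000
Σ(xᵢ − x̄)² = 1664.0000 ⇒ m₂ = 1664.0000/8 = 208.00000
Σ(xᵢ − x̄)³ = -44847.0000 ⇒ m₃ = -44847.0000/8 = -5605.87500
m₂^(3/2) = 208.00000^(1.5) = 2999.81866
g₁ = m₃ / m₂^(3/2) = -5605.87500 / 2999.81866 ≈ -1.869

-1.869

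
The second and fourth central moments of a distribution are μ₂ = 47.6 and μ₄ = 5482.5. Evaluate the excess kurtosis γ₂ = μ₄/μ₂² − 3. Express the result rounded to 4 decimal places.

-0.5803

μ₂² = 47.6² = 2265.76000
μ₄/μ₂² = 5482.5 / 2265.76000 = 2.41972
γ₂ = 2.41972 − 3 ≈ -0.5803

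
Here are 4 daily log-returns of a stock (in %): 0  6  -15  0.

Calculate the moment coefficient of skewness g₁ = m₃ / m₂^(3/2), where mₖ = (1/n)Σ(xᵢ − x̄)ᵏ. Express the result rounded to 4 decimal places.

x̄ = (0 + 6 - 15 + 0) / 4 = -2.2500
deviations (xᵢ − x̄): 2.2500, 8.2500, -12.7500, 2.2500
Σ(xᵢ − x̄)² = 240.7500 ⇒ m₂ = 240.7500/4 = 60.18750
Σ(xᵢ − x̄)³ = -1488.3750 ⇒ m₃ = -1488.3750/4 = -372.09375
m₂^(3/2) = 60.18750^(1.5) = 466.93826
g₁ = m₃ / m₂^(3/2) = -372.09375 / 466.93826 ≈ -0.7969

-0.7969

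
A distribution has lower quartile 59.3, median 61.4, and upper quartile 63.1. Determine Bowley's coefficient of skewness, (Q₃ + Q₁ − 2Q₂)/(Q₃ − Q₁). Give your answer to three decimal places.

-0.105

numerator: Q₃ + Q₁ − 2Q₂ = 63.1 + 59.3 − 2×61.4 = -0.4000
denominator: Q₃ − Q₁ = 63.1 − 59.3 = 3.8000
Bowley skewness = -0.4000 / 3.8000 ≈ -0.105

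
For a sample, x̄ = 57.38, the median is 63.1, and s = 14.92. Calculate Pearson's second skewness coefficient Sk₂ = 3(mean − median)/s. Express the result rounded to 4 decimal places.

-1.1501

Sk₂ = 3(57.38 − 63.1) / 14.92 = 3 × -5.7200 / 14.92
    = -17.1600 / 14.92 ≈ -1.1501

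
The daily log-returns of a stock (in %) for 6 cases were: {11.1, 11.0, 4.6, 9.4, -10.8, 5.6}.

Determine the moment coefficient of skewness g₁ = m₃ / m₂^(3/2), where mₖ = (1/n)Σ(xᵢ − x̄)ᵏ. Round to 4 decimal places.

x̄ = (11.1 + 11.0 + 4.6 + 9.4 - 10.8 + 5.6) / 6 = 5.1500
deviations (xᵢ − x̄): 5.9500, 5.8500, -0.5500, 4.2500, -15.9500, 0.4500
Σ(xᵢ − x̄)² = 342.5950 ⇒ m₂ = 342.5950/6 = 57.09917
Σ(xᵢ − x̄)³ = -3570.1830 ⇒ m₃ = -3570.1830/6 = -595.03050
m₂^(3/2) = 57.09917^(1.5) = 431.46409
g₁ = m₃ / m₂^(3/2) = -595.03050 / 431.46409 ≈ -1.3791

-1.3791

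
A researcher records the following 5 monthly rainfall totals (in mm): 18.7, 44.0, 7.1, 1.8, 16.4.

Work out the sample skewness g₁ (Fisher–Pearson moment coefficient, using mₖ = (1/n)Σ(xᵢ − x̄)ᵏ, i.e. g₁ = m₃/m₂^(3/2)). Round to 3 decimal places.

x̄ = (18.7 + 44.0 + 7.1 + 1.8 + 16.4) / 5 = 17.6000
deviations (xᵢ − x̄): 1.1000, 26.4000, -10.5000, -15.8000, -1.2000
Σ(xᵢ − x̄)² = 1059.5000 ⇒ m₂ = 1059.5000/5 = 211.90000
Σ(xᵢ − x̄)³ = 13297.4100 ⇒ m₃ = 13297.4100/5 = 2659.48200
m₂^(3/2) = 211.90000^(1.5) = 3084.58282
g₁ = m₃ / m₂^(3/2) = 2659.48200 / 3084.58282 ≈ 0.862

0.862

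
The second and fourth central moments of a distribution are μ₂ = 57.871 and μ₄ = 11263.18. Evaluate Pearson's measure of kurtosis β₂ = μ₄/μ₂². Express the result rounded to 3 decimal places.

μ₂² = 57.871² = 3349.05264
μ₄/μ₂² = 11263.18 / 3349.05264 = 3.36309
β₂ ≈ 3.363

3.363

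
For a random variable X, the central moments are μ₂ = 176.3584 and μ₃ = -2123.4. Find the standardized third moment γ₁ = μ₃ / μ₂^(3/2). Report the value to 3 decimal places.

σ = √μ₂ = √176.3584 = 13.28000
σ³ = μ₂^(3/2) = 2342.03955
γ₁ = μ₃/σ³ = -2123.4 / 2342.03955 ≈ -0.907

-0.907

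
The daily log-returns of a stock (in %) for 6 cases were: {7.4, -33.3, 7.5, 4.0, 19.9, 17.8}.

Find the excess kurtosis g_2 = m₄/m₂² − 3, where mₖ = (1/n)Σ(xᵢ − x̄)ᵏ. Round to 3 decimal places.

0.502

x̄ = 3.8833
Σ(xᵢ − x̄)² = 1858.2683 ⇒ m₂ = 309.71139
Σ(xᵢ − x̄)⁴ = 2015226.5245 ⇒ m₄ = 335871.08742
m₂² = 95921.14441
g_2 = m₄/m₂² − 3 = 3.50153 − 3 ≈ 0.502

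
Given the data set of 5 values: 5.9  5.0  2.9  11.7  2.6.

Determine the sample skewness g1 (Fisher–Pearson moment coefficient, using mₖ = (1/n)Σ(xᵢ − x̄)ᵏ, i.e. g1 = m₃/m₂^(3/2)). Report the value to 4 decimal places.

x̄ = (5.9 + 5.0 + 2.9 + 11.7 + 2.6) / 5 = 5.6200
deviations (xᵢ − x̄): 0.2800, -0.6200, -2.7200, 6.0800, -3.0200
Σ(xᵢ − x̄)² = 53.9480 ⇒ m₂ = 53.9480/5 = 10.78960
Σ(xᵢ − x̄)³ = 176.8721 ⇒ m₃ = 176.8721/5 = 35.37442
m₂^(3/2) = 10.78960^(1.5) = 35.44117
g1 = m₃ / m₂^(3/2) = 35.37442 / 35.44117 ≈ 0.9981

0.9981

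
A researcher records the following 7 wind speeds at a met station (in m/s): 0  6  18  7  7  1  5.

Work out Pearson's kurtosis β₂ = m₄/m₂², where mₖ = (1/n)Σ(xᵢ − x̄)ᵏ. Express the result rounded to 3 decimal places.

x̄ = 6.2857
Σ(xᵢ − x̄)² = 207.4286 ⇒ m₂ = 29.63265
Σ(xᵢ − x̄)⁴ = 21175.4519 ⇒ m₄ = 3025.06456
m₂² = 878.09413
β₂ = m₄/m₂² = 3025.06456 / 878.09413 ≈ 3.445

3.445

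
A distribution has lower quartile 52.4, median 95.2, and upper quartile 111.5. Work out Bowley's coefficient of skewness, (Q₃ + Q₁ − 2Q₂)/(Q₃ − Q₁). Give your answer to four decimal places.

-0.4484

numerator: Q₃ + Q₁ − 2Q₂ = 111.5 + 52.4 − 2×95.2 = -26.5000
denominator: Q₃ − Q₁ = 111.5 − 52.4 = 59.1000
Bowley skewness = -26.5000 / 59.1000 ≈ -0.4484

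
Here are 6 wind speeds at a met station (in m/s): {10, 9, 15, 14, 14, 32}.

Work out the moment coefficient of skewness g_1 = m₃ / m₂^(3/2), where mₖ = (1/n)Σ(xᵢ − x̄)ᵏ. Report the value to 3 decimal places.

1.452

x̄ = (10 + 9 + 15 + 14 + 14 + 32) / 6 = 15.6667
deviations (xᵢ − x̄): -5.6667, -6.6667, -0.6667, -1.6667, -1.6667, 16.3333
Σ(xᵢ − x̄)² = 349.3333 ⇒ m₂ = 349.3333/6 = 58.22222
Σ(xᵢ − x̄)³ = 3869.5556 ⇒ m₃ = 3869.5556/6 = 644.92593
m₂^(3/2) = 58.22222^(1.5) = 444.25586
g_1 = m₃ / m₂^(3/2) = 644.92593 / 444.25586 ≈ 1.452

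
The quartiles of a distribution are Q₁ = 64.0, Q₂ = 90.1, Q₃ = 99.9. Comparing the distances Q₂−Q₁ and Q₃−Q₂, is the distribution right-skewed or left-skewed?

left-skewed

Q₂ − Q₁ = 26.1;  Q₃ − Q₂ = 9.8
Q₂ − Q₁ > Q₃ − Q₂ ⇒ the lower half is more spread out ⇒ left-skewed.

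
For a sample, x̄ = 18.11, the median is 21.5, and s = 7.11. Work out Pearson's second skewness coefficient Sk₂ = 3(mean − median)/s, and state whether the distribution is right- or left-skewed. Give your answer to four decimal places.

-1.4304, left-skewed

Sk₂ = 3(18.11 − 21.5) / 7.11 = 3 × -3.3900 / 7.11
    = -10.1700 / 7.11 ≈ -1.4304
Sk₂ < 0 ⇒ mean < median ⇒ left-skewed (negative skew).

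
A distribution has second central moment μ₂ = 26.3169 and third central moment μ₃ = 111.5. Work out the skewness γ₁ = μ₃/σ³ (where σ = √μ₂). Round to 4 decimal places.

0.8259

σ = √μ₂ = √26.3169 = 5.13000
σ³ = μ₂^(3/2) = 135.00570
γ₁ = μ₃/σ³ = 111.5 / 135.00570 ≈ 0.8259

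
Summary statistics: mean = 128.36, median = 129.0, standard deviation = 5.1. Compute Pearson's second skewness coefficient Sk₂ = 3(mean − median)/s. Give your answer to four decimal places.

Sk₂ = 3(128.36 − 129.0) / 5.1 = 3 × -0.6400 / 5.1
    = -1.9200 / 5.1 ≈ -0.3765

-0.3765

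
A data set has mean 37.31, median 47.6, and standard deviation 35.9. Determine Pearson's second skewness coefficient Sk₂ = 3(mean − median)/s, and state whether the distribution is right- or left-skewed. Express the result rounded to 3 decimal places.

Sk₂ = 3(37.31 − 47.6) / 35.9 = 3 × -10.2900 / 35.9
    = -30.8700 / 35.9 ≈ -0.860
Sk₂ < 0 ⇒ mean < median ⇒ left-skewed (negative skew).

-0.860, left-skewed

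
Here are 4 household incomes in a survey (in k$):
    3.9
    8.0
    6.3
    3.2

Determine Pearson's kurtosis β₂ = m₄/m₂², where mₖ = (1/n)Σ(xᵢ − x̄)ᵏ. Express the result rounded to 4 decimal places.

1.4149

x̄ = 5.3500
Σ(xᵢ − x̄)² = 14.6500 ⇒ m₂ = 3.66250
Σ(xᵢ − x̄)⁴ = 75.9180 ⇒ m₄ = 18.97951
m₂² = 13.41391
β₂ = m₄/m₂² = 18.97951 / 13.41391 ≈ 1.4149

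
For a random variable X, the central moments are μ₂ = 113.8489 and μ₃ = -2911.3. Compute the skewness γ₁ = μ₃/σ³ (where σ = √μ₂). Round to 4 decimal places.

σ = √μ₂ = √113.8489 = 10.67000
σ³ = μ₂^(3/2) = 1214.76776
γ₁ = μ₃/σ³ = -2911.3 / 1214.76776 ≈ -2.3966

-2.3966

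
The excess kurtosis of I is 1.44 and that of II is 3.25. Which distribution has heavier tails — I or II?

Higher excess kurtosis ⇒ heavier tails relative to the normal distribution.
1.44 vs 3.25: the larger is 3.25, so II has heavier tails.

II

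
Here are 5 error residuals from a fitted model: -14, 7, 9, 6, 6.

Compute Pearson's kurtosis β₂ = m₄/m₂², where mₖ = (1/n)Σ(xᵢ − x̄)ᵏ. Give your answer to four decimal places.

3.1715

x̄ = 2.8000
Σ(xᵢ − x̄)² = 358.8000 ⇒ m₂ = 71.76000
Σ(xᵢ − x̄)⁴ = 81657.9360 ⇒ m₄ = 16331.58720
m₂² = 5149.49760
β₂ = m₄/m₂² = 16331.58720 / 5149.49760 ≈ 3.1715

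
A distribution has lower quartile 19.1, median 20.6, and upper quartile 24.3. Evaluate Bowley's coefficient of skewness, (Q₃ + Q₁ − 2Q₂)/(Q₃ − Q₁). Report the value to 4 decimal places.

numerator: Q₃ + Q₁ − 2Q₂ = 24.3 + 19.1 − 2×20.6 = 2.2000
denominator: Q₃ − Q₁ = 24.3 − 19.1 = 5.2000
Bowley skewness = 2.2000 / 5.2000 ≈ 0.4231

0.4231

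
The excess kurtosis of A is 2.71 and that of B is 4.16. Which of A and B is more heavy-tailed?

B

Higher excess kurtosis ⇒ heavier tails relative to the normal distribution.
2.71 vs 4.16: the larger is 4.16, so B has heavier tails.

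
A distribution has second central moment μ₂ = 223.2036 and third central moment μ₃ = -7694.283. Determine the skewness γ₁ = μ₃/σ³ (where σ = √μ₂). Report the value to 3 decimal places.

σ = √μ₂ = √223.2036 = 14.94000
σ³ = μ₂^(3/2) = 3334.66178
γ₁ = μ₃/σ³ = -7694.283 / 3334.66178 ≈ -2.307

-2.307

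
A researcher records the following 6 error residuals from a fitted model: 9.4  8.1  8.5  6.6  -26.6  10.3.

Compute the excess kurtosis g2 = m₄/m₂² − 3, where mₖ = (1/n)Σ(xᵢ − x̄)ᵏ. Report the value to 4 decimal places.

x̄ = 2.7167
Σ(xᵢ − x̄)² = 1039.1483 ⇒ m₂ = 173.19139
Σ(xᵢ − x̄)⁴ = 746171.5825 ⇒ m₄ = 124361.93042
m₂² = 29995.25719
g2 = m₄/m₂² − 3 = 4.14605 − 3 ≈ 1.1461

1.1461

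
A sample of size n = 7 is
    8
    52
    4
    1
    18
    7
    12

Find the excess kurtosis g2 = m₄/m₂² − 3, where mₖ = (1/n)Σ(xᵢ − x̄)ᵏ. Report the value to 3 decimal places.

x̄ = 14.5714
Σ(xᵢ − x̄)² = 1815.7143 ⇒ m₂ = 259.38776
Σ(xᵢ − x̄)⁴ = 2014260.9854 ⇒ m₄ = 287751.56935
m₂² = 67282.00750
g2 = m₄/m₂² − 3 = 4.27680 − 3 ≈ 1.277

1.277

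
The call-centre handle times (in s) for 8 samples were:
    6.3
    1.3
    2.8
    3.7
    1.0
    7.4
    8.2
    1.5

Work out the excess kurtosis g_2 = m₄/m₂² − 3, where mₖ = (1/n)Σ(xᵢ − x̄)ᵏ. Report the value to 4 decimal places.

-1.5017

x̄ = 4.0250
Σ(xᵢ − x̄)² = 58.5550 ⇒ m₂ = 7.31938
Σ(xᵢ − x̄)⁴ = 642.1456 ⇒ m₄ = 80.26820
m₂² = 53.57325
g_2 = m₄/m₂² − 3 = 1.49829 − 3 ≈ -1.5017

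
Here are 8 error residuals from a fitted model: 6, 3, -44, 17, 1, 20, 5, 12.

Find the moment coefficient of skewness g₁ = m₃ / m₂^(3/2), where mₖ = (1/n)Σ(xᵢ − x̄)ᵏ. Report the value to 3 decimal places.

-1.751

x̄ = (6 + 3 - 44 + 17 + 1 + 20 + 5 + 12) / 8 = 2.5000
deviations (xᵢ − x̄): 3.5000, 0.5000, -46.5000, 14.5000, -1.5000, 17.5000, 2.5000, 9.5000
Σ(xᵢ − x̄)² = 2790.0000 ⇒ m₂ = 2790.0000/8 = 348.75000
Σ(xᵢ − x̄)³ = -91224.0000 ⇒ m₃ = -91224.0000/8 = -11403.00000
m₂^(3/2) = 348.75000^(1.5) = 6512.85373
g₁ = m₃ / m₂^(3/2) = -11403.00000 / 6512.85373 ≈ -1.751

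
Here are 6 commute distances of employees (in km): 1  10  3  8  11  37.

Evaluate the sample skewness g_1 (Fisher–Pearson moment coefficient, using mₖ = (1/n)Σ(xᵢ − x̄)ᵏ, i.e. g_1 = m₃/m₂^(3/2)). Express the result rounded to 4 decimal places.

1.4241

x̄ = (1 + 10 + 3 + 8 + 11 + 37) / 6 = 11.6667
deviations (xᵢ − x̄): -10.6667, -1.6667, -8.6667, -3.6667, -0.6667, 25.3333
Σ(xᵢ − x̄)² = 847.3333 ⇒ m₂ = 847.3333/6 = 141.22222
Σ(xᵢ − x̄)³ = 14339.5556 ⇒ m₃ = 14339.5556/6 = 2389.92593
m₂^(3/2) = 141.22222^(1.5) = 1678.24191
g_1 = m₃ / m₂^(3/2) = 2389.92593 / 1678.24191 ≈ 1.4241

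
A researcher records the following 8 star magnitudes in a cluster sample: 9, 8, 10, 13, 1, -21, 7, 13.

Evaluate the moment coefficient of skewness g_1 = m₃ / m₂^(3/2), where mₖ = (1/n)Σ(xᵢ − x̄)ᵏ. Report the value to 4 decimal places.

-1.7944

x̄ = (9 + 8 + 10 + 13 + 1 - 21 + 7 + 13) / 8 = 5.0000
deviations (xᵢ − x̄): 4.0000, 3.0000, 5.0000, 8.0000, -4.0000, -26.0000, 2.0000, 8.0000
Σ(xᵢ − x̄)² = 874.0000 ⇒ m₂ = 874.0000/8 = 109.25000
Σ(xᵢ − x̄)³ = -16392.0000 ⇒ m₃ = -16392.0000/8 = -2049.00000
m₂^(3/2) = 109.25000^(1.5) = 1141.91077
g_1 = m₃ / m₂^(3/2) = -2049.00000 / 1141.91077 ≈ -1.7944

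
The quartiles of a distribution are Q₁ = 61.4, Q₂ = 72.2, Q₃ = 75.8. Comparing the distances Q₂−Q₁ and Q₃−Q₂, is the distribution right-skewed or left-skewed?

left-skewed

Q₂ − Q₁ = 10.8;  Q₃ − Q₂ = 3.6
Q₂ − Q₁ > Q₃ − Q₂ ⇒ the lower half is more spread out ⇒ left-skewed.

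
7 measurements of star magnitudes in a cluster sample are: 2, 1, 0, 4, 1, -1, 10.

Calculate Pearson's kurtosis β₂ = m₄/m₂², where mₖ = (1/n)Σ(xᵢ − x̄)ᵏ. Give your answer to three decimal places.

3.642

x̄ = 2.4286
Σ(xᵢ − x̄)² = 81.7143 ⇒ m₂ = 11.67347
Σ(xᵢ − x̄)⁴ = 3473.7609 ⇒ m₄ = 496.25156
m₂² = 136.26989
β₂ = m₄/m₂² = 496.25156 / 136.26989 ≈ 3.642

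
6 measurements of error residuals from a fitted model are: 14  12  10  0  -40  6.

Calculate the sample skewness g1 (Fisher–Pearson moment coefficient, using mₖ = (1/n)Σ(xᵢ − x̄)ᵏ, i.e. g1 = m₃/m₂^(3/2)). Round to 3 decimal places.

x̄ = (14 + 12 + 10 + 0 - 40 + 6) / 6 = 0.3333
deviations (xᵢ − x̄): 13.6667, 11.6667, 9.6667, -0.3333, -40.3333, 5.6667
Σ(xᵢ − x̄)² = 2075.3333 ⇒ m₂ = 2075.3333/6 = 345.88889
Σ(xᵢ − x̄)³ = -60387.5556 ⇒ m₃ = -60387.5556/6 = -10064.59259
m₂^(3/2) = 345.88889^(1.5) = 6432.87210
g1 = m₃ / m₂^(3/2) = -10064.59259 / 6432.87210 ≈ -1.565

-1.565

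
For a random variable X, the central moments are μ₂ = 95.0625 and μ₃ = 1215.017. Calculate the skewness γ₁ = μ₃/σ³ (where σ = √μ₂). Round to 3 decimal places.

σ = √μ₂ = √95.0625 = 9.75000
σ³ = μ₂^(3/2) = 926.85938
γ₁ = μ₃/σ³ = 1215.017 / 926.85938 ≈ 1.311

1.311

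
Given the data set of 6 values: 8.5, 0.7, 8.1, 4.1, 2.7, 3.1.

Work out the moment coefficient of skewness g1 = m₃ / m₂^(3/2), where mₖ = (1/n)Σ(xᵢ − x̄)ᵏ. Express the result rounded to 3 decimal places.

0.304

x̄ = (8.5 + 0.7 + 8.1 + 4.1 + 2.7 + 3.1) / 6 = 4.5333
deviations (xᵢ − x̄): 3.9667, -3.8333, 3.5667, -0.4333, -1.8333, -1.4333
Σ(xᵢ − x̄)² = 48.7533 ⇒ m₂ = 48.7533/6 = 8.12556
Σ(xᵢ − x̄)³ = 42.2684 ⇒ m₃ = 42.2684/6 = 7.04474
m₂^(3/2) = 8.12556^(1.5) = 23.16219
g1 = m₃ / m₂^(3/2) = 7.04474 / 23.16219 ≈ 0.304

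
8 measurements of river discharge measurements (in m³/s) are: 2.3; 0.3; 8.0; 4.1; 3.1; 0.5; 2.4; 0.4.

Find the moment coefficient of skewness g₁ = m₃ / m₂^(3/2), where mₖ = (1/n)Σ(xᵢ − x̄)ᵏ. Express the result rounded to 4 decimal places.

1.1094

x̄ = (2.3 + 0.3 + 8.0 + 4.1 + 3.1 + 0.5 + 2.4 + 0.4) / 8 = 2.6375
deviations (xᵢ − x̄): -0.3375, -2.3375, 5.3625, 1.4625, 0.4625, -2.1375, -0.2375, -2.2375
Σ(xᵢ − x̄)² = 46.3188 ⇒ m₂ = 46.3188/8 = 5.78984
Σ(xᵢ − x̄)³ = 123.6417 ⇒ m₃ = 123.6417/8 = 15.45521
m₂^(3/2) = 5.78984^(1.5) = 13.93158
g₁ = m₃ / m₂^(3/2) = 15.45521 / 13.93158 ≈ 1.1094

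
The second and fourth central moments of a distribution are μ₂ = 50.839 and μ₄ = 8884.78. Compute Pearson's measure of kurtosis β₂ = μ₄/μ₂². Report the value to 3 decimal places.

3.438

μ₂² = 50.839² = 2584.60392
μ₄/μ₂² = 8884.78 / 2584.60392 = 3.43758
β₂ ≈ 3.438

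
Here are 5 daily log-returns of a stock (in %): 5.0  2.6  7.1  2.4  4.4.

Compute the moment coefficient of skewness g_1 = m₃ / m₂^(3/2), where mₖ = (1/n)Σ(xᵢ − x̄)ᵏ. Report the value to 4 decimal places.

x̄ = (5.0 + 2.6 + 7.1 + 2.4 + 4.4) / 5 = 4.3000
deviations (xᵢ − x̄): 0.7000, -1.7000, 2.8000, -1.9000, 0.1000
Σ(xᵢ − x̄)² = 14.8400 ⇒ m₂ = 14.8400/5 = 2.96800
Σ(xᵢ − x̄)³ = 10.5240 ⇒ m₃ = 10.5240/5 = 2.10480
m₂^(3/2) = 2.96800^(1.5) = 5.11324
g_1 = m₃ / m₂^(3/2) = 2.10480 / 5.11324 ≈ 0.4116

0.4116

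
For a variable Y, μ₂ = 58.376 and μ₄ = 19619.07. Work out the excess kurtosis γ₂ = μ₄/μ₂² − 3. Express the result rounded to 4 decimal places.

μ₂² = 58.376² = 3407.75738
μ₄/μ₂² = 19619.07 / 3407.75738 = 5.75718
γ₂ = 5.75718 − 3 ≈ 2.7572

2.7572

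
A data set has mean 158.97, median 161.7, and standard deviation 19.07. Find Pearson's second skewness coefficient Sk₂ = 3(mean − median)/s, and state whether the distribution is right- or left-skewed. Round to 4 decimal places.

Sk₂ = 3(158.97 − 161.7) / 19.07 = 3 × -2.7300 / 19.07
    = -8.1900 / 19.07 ≈ -0.4295
Sk₂ < 0 ⇒ mean < median ⇒ left-skewed (negative skew).

-0.4295, left-skewed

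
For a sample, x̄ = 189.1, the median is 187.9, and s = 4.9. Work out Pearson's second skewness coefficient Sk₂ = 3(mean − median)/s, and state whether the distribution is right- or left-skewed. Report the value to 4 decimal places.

Sk₂ = 3(189.1 − 187.9) / 4.9 = 3 × 1.2000 / 4.9
    = 3.6000 / 4.9 ≈ 0.7347
Sk₂ > 0 ⇒ mean > median ⇒ right-skewed (positive skew).

0.7347, right-skewed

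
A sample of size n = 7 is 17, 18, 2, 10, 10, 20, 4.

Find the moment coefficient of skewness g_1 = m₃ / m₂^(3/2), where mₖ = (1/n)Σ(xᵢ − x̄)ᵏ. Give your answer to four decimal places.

x̄ = (17 + 18 + 2 + 10 + 10 + 20 + 4) / 7 = 11.5714
deviations (xᵢ − x̄): 5.4286, 6.4286, -9.5714, -1.5714, -1.5714, 8.4286, -7.5714
Σ(xᵢ − x̄)² = 295.7143 ⇒ m₂ = 295.7143/7 = 42.24490
Σ(xᵢ − x̄)³ = -294.2449 ⇒ m₃ = -294.2449/7 = -42.03499
m₂^(3/2) = 42.24490^(1.5) = 274.57526
g_1 = m₃ / m₂^(3/2) = -42.03499 / 274.57526 ≈ -0.1531

-0.1531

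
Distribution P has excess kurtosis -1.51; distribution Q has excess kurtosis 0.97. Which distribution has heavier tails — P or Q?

Q

Higher excess kurtosis ⇒ heavier tails relative to the normal distribution.
-1.51 vs 0.97: the larger is 0.97, so Q has heavier tails. (Q is leptokurtic — heavier-than-normal tails; the other is platykurtic.)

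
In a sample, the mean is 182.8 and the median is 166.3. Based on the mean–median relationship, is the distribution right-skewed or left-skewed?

right-skewed

mean − median = 182.8 − 166.3 = 16.5
mean > median ⇒ the longer tail is on the right ⇒ right-skewed (positively skewed).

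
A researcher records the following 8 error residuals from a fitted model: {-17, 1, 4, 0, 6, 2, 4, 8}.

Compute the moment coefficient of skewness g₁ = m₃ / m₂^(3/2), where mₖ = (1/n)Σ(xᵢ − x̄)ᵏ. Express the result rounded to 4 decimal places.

-1.7574

x̄ = (-17 + 1 + 4 + 0 + 6 + 2 + 4 + 8) / 8 = 1.0000
deviations (xᵢ − x̄): -18.0000, 0.0000, 3.0000, -1.0000, 5.0000, 1.0000, 3.0000, 7.0000
Σ(xᵢ − x̄)² = 418.0000 ⇒ m₂ = 418.0000/8 = 52.25000
Σ(xᵢ − x̄)³ = -5310.0000 ⇒ m₃ = -5310.0000/8 = -663.75000
m₂^(3/2) = 52.25000^(1.5) = 377.68474
g₁ = m₃ / m₂^(3/2) = -663.75000 / 377.68474 ≈ -1.7574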